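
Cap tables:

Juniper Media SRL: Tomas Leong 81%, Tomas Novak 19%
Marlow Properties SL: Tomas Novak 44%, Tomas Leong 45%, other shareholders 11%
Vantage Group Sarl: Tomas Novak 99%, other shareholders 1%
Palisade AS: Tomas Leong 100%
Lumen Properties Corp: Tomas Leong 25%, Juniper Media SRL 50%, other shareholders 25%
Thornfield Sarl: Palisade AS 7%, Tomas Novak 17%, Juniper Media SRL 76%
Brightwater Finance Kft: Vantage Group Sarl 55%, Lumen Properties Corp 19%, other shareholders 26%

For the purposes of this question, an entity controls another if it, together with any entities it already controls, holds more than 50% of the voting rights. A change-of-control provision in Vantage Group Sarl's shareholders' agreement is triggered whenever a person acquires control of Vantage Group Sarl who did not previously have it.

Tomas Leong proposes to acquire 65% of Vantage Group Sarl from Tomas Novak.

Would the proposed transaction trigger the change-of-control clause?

The purchase adds only to Tomas Leong's holdings (Tomas Novak's stake shrinks), so Tomas Leong is the only person who could newly come to control Vantage.
Tomas Leong holds 81% of Juniper, so Tomas Leong controls Juniper.
Tomas Leong holds 100% of Palisade, so Tomas Leong controls Palisade.
Tomas Leong and Juniper together hold 25% + 50% = 75% of Lumen, so Tomas Leong controls Lumen.
Palisade and Juniper together hold 7% + 76% = 83% of Thornfield, so Tomas Leong controls Thornfield.
Neither Tomas Leong nor any entity Tomas Leong controls holds any voting interest in Vantage.
So before the transaction, Tomas Leong does not control Vantage.
After the purchase, Tomas Leong holds 65% of Vantage directly, and Tomas Novak's stake falls to 34%.
Tomas Leong holds 65% of Vantage, so Tomas Leong controls Vantage.
Tomas Leong did not control Vantage before and does after, so the clause is triggered.

Yes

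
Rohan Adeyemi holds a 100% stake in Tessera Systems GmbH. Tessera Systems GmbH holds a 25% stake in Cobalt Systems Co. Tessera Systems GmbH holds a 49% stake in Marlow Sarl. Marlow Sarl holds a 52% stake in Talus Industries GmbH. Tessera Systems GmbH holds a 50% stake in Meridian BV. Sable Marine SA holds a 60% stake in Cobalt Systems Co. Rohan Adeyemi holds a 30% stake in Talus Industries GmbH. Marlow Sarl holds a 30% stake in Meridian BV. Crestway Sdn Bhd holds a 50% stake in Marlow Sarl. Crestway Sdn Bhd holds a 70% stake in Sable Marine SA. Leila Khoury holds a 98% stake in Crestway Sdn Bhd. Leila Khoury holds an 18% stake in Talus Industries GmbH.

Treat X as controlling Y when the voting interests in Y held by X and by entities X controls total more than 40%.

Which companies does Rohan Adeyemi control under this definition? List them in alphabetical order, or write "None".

Marlow Sarl, Meridian BV, Talus Industries GmbH, Tessera Systems GmbH

Rohan holds 100% of Tessera, so Rohan controls Tessera.
Tessera holds 49% of Marlow, so Rohan controls Marlow.
Marlow and Tessera together hold 30% + 50% = 80% of Meridian, so Rohan controls Meridian.
Marlow and Rohan together hold 52% + 30% = 82% of Talus, so Rohan controls Talus.
No other company's threshold is met.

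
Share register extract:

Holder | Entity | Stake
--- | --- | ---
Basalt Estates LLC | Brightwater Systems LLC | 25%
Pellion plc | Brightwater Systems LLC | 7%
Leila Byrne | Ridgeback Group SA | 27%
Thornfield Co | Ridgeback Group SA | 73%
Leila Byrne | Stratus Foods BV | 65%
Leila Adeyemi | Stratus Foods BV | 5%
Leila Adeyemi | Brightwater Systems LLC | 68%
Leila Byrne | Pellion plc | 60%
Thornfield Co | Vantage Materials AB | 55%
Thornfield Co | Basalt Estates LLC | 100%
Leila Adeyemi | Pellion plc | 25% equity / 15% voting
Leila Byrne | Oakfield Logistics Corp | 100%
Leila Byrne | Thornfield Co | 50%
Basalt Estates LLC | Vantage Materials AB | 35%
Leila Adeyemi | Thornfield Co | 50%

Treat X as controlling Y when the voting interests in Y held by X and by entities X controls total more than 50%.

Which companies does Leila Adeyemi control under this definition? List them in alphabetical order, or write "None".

Leila Adeyemi holds 68% of Brightwater, so Leila Adeyemi controls Brightwater.
No other company's threshold is met.

Brightwater Systems LLC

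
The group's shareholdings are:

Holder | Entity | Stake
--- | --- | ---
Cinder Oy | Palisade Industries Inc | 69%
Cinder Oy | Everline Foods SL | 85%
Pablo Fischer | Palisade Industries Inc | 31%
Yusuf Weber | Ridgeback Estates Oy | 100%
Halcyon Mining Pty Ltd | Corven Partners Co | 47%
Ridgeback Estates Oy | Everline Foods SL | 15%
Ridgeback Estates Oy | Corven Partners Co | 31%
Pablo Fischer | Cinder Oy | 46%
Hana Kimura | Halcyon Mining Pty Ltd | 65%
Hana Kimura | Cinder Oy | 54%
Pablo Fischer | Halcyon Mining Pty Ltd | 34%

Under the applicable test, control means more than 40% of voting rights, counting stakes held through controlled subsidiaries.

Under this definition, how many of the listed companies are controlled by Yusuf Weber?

1

Yusuf holds 100% of Ridgeback, so Yusuf controls Ridgeback.
No other company's threshold is met.
Yusuf controls 1 company.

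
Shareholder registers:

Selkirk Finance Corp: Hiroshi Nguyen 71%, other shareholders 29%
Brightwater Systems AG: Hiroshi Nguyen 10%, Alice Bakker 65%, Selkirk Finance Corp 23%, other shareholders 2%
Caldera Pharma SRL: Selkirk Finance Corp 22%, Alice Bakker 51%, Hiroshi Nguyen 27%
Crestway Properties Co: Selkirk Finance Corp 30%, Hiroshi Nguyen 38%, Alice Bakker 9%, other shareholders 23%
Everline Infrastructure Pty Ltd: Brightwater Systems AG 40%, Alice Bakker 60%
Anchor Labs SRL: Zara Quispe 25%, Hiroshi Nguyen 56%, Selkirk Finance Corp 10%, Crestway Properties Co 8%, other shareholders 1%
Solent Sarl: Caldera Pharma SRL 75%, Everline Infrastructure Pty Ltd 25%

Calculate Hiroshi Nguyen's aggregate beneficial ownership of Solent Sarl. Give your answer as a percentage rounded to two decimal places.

34.60%

Hiroshi reaches Solent along 4 paths.
Via Selkirk → Caldera: 71% × 22% × 75% = 11.715%.
Via Caldera: 27% × 75% = 20.25%.
Via Brightwater → Everline: 10% × 40% × 25% = 1%.
Via Selkirk → Brightwater → Everline: 71% × 23% × 40% × 25% = 1.633%.
Total: 11.715% + 20.25% + 1% + 1.633% = 34.598%.
Rounded: 34.60%.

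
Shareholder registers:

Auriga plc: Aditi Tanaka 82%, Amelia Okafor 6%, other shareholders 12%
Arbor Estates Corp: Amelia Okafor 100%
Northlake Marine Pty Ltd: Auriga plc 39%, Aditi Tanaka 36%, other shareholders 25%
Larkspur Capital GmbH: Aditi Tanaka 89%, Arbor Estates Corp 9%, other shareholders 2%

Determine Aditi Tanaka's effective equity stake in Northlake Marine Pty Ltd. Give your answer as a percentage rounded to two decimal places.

67.98%

Aditi reaches Northlake along 2 paths.
Via Auriga: 82% × 39% = 31.98%.
Direct stake: 36% = 36%.
Total: 31.98% + 36% = 67.98%.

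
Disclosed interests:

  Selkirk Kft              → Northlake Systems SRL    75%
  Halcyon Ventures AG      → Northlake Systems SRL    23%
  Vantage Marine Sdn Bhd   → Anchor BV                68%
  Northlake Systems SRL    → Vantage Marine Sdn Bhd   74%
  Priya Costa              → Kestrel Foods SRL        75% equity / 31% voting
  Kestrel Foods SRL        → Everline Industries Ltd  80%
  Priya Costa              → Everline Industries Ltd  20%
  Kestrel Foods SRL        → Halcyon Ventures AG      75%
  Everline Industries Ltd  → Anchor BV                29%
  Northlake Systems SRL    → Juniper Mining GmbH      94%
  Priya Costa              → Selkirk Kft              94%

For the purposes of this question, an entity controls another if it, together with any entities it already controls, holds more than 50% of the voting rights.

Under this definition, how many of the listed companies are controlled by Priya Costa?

5

Priya holds 94% of Selkirk, so Priya controls Selkirk.
Selkirk holds 75% of Northlake, so Priya controls Northlake.
Northlake holds 74% of Vantage, so Priya controls Vantage.
Northlake holds 94% of Juniper, so Priya controls Juniper.
Vantage holds 68% of Anchor, so Priya controls Anchor.
No other company's threshold is met.
Priya controls 5 companies.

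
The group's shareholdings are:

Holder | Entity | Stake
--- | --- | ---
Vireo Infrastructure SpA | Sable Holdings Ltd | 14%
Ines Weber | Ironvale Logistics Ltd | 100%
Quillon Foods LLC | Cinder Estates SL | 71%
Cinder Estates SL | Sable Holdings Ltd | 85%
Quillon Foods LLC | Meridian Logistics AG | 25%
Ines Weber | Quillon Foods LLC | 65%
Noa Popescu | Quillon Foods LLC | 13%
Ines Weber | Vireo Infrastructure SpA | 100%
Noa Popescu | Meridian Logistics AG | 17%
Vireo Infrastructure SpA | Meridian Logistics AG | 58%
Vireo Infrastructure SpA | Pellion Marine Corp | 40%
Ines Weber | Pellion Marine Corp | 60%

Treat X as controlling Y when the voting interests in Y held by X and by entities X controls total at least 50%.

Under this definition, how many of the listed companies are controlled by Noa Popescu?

Noa's largest direct stake is 17% in Meridian, which does not meet the threshold.
Noa controls 0 companies.

0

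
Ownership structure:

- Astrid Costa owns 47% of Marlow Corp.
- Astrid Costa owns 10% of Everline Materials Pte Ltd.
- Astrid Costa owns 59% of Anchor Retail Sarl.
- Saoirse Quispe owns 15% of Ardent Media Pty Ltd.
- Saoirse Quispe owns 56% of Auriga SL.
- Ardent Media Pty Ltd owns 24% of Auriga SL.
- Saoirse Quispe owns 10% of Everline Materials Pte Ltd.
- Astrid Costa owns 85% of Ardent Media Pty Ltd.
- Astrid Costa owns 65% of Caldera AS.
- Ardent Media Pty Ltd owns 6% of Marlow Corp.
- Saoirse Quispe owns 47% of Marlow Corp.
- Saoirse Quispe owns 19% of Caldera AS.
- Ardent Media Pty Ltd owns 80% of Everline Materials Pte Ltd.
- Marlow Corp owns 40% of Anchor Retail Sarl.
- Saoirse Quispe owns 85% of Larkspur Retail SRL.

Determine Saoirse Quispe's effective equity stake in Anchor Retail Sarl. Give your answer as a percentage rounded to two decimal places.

Saoirse reaches Anchor along 2 paths.
Via Marlow: 47% × 40% = 18.8%.
Via Ardent → Marlow: 15% × 6% × 40% = 0.36%.
Total: 18.8% + 0.36% = 19.16%.

19.16%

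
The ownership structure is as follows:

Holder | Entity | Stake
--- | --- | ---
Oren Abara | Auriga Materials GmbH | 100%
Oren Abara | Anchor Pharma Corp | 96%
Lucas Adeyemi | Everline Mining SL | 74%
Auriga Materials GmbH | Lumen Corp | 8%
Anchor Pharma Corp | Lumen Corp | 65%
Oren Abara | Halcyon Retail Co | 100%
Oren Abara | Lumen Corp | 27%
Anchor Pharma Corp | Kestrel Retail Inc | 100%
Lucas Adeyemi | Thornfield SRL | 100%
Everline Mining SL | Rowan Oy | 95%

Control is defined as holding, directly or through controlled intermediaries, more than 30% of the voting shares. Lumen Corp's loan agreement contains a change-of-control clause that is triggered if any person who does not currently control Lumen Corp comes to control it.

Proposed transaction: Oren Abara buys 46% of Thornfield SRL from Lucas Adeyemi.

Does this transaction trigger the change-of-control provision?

No

The purchase adds only to Oren's holdings (Lucas's stake shrinks), so Oren is the only person who could newly come to control Lumen.
Oren holds 96% of Anchor, so Oren controls Anchor.
Oren holds 100% of Auriga, so Oren controls Auriga.
Anchor and Auriga and Oren together hold 65% + 8% + 27% = 100% of Lumen, so Oren controls Lumen.
So Oren already controls Lumen before the transaction.
After the purchase, Oren holds 46% of Thornfield directly, and Lucas's stake falls to 54%.
Oren controlled Lumen already, so this is not a new person acquiring control; every other person's position is unchanged or reduced.
No new person acquires control, so the clause is not triggered.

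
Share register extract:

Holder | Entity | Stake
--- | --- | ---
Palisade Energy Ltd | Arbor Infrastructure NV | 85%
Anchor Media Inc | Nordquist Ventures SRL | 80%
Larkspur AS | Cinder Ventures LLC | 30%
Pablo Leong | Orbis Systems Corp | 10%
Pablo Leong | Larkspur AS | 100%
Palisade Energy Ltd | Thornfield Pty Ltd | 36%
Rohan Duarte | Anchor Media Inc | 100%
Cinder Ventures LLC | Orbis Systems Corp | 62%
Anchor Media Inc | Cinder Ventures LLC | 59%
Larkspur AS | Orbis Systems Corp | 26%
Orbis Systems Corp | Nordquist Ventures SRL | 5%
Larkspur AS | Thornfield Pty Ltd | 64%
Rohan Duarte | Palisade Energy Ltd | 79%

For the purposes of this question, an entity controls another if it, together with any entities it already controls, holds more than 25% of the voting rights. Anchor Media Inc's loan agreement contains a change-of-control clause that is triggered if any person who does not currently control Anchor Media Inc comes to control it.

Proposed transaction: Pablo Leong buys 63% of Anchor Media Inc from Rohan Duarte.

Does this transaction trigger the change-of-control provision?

The purchase adds only to Pablo's holdings (Rohan's stake shrinks), so Pablo is the only person who could newly come to control Anchor.
Pablo holds 100% of Larkspur, so Pablo controls Larkspur.
Larkspur holds 30% of Cinder, so Pablo controls Cinder.
Pablo and Larkspur and Cinder together hold 10% + 26% + 62% = 98% of Orbis, so Pablo controls Orbis.
Larkspur holds 64% of Thornfield, so Pablo controls Thornfield.
Neither Pablo nor any entity Pablo controls holds any voting interest in Anchor.
So before the transaction, Pablo does not control Anchor.
After the purchase, Pablo holds 63% of Anchor directly, and Rohan's stake falls to 37%.
Pablo holds 63% of Anchor, so Pablo controls Anchor.
Pablo did not control Anchor before and does after, so the clause is triggered.

Yes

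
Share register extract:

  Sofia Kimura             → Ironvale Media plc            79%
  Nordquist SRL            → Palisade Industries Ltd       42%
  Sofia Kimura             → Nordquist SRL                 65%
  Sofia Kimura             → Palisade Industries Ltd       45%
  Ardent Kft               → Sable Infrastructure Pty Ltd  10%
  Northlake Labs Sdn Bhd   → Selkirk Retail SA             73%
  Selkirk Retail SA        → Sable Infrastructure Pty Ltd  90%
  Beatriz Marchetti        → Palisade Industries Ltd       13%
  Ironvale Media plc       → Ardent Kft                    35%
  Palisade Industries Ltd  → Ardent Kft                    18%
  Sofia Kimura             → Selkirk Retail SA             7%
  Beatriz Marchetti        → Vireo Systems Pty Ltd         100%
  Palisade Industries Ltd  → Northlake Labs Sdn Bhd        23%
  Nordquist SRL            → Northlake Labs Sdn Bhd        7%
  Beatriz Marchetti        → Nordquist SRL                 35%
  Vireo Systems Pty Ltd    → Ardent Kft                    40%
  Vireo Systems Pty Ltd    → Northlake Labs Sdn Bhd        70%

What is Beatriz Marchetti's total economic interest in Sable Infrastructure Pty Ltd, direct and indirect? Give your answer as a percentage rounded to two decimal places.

56.28%

Beatriz reaches Sable along 7 paths.
Via Vireo → Ardent: 100% × 40% × 10% = 4%.
Via Nordquist → Palisade → Ardent: 35% × 42% × 18% × 10% = 0.2646%.
Via Palisade → Ardent: 13% × 18% × 10% = 0.234%.
Via Vireo → Northlake → Selkirk: 100% × 70% × 73% × 90% = 45.99%.
Via Nordquist → Northlake → Selkirk: 35% × 7% × 73% × 90% = 1.60965%.
Via Nordquist → Palisade → Northlake → Selkirk: 35% × 42% × 23% × 73% × 90% = 2.221317%.
Via Palisade → Northlake → Selkirk: 13% × 23% × 73% × 90% = 1.96443%.
Total: 4% + 0.2646% + 0.234% + 45.99% + 1.60965% + 2.221317% + 1.96443% = 56.283997%.
Rounded: 56.28%.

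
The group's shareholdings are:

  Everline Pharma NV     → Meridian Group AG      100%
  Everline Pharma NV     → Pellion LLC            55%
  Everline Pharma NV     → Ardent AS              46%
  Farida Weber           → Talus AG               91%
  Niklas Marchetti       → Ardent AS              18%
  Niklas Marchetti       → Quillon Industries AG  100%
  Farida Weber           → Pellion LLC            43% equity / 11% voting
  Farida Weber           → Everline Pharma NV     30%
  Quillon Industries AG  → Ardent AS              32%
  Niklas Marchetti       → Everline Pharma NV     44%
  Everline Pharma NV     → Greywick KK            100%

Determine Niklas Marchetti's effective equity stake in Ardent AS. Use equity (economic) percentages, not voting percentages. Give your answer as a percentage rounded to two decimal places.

Niklas reaches Ardent along 3 paths.
Via Quillon: 100% × 32% = 32%.
Via Everline: 44% × 46% = 20.24%.
Direct stake: 18% = 18%.
Total: 32% + 20.24% + 18% = 70.24%.

70.24%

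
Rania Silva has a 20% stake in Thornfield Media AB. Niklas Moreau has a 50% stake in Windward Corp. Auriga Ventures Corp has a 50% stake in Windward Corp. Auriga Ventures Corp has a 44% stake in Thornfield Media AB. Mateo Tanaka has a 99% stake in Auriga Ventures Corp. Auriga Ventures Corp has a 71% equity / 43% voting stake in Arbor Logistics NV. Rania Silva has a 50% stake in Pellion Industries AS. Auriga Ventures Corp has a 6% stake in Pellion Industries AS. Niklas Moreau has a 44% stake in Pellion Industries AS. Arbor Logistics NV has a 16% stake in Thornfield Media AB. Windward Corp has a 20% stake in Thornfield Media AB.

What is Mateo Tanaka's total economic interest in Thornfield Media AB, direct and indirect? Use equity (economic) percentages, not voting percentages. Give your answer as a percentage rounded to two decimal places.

Mateo reaches Thornfield along 3 paths.
Via Auriga → Windward: 99% × 50% × 20% = 9.9%.
Via Auriga → Arbor: 99% × 71% × 16% = 11.2464%.
Via Auriga: 99% × 44% = 43.56%.
Total: 9.9% + 11.2464% + 43.56% = 64.7064%.
Rounded: 64.71%.

64.71%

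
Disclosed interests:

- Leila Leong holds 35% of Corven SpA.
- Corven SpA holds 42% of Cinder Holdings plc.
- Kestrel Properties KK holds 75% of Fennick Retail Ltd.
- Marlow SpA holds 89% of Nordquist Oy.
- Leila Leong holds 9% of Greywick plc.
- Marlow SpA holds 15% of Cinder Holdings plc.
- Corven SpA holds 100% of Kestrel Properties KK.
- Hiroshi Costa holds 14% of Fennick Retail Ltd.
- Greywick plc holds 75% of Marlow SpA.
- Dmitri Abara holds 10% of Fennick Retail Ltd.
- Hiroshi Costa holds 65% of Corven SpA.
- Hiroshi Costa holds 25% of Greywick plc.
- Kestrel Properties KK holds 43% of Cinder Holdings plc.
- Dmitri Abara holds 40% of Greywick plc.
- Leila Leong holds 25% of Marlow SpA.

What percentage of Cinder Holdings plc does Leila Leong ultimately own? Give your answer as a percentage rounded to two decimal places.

34.51%

Leila reaches Cinder along 4 paths.
Via Corven: 35% × 42% = 14.7%.
Via Greywick → Marlow: 9% × 75% × 15% = 1.0125%.
Via Marlow: 25% × 15% = 3.75%.
Via Corven → Kestrel: 35% × 100% × 43% = 15.05%.
Total: 14.7% + 1.0125% + 3.75% + 15.05% = 34.5125%.
Rounded: 34.51%.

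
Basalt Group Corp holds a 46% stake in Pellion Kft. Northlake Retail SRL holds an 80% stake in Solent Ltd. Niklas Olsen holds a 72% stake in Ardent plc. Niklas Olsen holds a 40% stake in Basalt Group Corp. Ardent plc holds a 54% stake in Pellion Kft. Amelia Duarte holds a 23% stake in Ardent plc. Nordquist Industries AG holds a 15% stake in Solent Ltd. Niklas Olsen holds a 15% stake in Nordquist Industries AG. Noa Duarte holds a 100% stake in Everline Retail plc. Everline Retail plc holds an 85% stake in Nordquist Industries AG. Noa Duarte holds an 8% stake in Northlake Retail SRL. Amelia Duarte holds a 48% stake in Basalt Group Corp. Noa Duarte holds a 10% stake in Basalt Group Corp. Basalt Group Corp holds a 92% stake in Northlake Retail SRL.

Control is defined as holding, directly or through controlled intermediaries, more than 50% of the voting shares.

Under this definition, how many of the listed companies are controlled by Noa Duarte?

Noa holds 100% of Everline, so Noa controls Everline.
Everline holds 85% of Nordquist, so Noa controls Nordquist.
No other company's threshold is met.
Noa controls 2 companies.

2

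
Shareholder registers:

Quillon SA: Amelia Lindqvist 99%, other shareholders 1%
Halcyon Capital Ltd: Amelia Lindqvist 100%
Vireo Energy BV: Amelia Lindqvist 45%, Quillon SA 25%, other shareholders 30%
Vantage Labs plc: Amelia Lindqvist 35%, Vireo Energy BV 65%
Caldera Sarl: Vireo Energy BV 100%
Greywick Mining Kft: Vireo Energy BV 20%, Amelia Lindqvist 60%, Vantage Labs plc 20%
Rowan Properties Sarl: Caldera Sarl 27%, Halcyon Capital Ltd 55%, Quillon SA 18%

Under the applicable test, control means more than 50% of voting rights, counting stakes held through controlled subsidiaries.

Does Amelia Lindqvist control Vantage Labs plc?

Amelia holds 99% of Quillon, so Amelia controls Quillon.
Amelia and Quillon together hold 45% + 25% = 70% of Vireo, so Amelia controls Vireo.
Amelia and Vireo together hold 35% + 65% = 100% of Vantage, so Amelia controls Vantage.

Yes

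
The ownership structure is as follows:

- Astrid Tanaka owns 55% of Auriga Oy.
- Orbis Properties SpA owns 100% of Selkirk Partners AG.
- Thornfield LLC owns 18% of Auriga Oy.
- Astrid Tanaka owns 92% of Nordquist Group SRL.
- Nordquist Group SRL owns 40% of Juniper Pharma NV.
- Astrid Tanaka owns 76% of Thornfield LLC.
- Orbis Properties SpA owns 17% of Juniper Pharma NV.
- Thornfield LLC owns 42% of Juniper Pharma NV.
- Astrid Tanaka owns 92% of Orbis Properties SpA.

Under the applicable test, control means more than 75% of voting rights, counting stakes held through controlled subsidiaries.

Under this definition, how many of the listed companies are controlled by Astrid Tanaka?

5

Astrid holds 92% of Orbis, so Astrid controls Orbis.
Astrid holds 76% of Thornfield, so Astrid controls Thornfield.
Astrid holds 92% of Nordquist, so Astrid controls Nordquist.
Thornfield and Nordquist and Orbis together hold 42% + 40% + 17% = 99% of Juniper, so Astrid controls Juniper.
Orbis holds 100% of Selkirk, so Astrid controls Selkirk.
No other company's threshold is met.
Astrid controls 5 companies.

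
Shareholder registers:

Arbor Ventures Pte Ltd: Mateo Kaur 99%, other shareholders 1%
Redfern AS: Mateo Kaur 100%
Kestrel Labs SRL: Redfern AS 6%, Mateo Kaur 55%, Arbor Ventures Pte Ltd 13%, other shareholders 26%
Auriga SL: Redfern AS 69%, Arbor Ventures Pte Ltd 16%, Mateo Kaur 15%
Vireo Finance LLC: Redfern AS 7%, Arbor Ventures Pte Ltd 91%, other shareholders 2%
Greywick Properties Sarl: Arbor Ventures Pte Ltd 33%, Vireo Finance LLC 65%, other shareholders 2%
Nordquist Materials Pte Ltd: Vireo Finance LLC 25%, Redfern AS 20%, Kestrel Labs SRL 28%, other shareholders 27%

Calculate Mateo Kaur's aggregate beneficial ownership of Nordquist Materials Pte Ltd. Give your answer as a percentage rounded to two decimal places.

64.96%

Mateo reaches Nordquist along 6 paths.
Via Redfern → Vireo: 100% × 7% × 25% = 1.75%.
Via Arbor → Vireo: 99% × 91% × 25% = 22.5225%.
Via Redfern: 100% × 20% = 20%.
Via Redfern → Kestrel: 100% × 6% × 28% = 1.68%.
Via Kestrel: 55% × 28% = 15.4%.
Via Arbor → Kestrel: 99% × 13% × 28% = 3.6036%.
Total: 1.75% + 22.5225% + 20% + 1.68% + 15.4% + 3.6036% = 64.9561%.
Rounded: 64.96%.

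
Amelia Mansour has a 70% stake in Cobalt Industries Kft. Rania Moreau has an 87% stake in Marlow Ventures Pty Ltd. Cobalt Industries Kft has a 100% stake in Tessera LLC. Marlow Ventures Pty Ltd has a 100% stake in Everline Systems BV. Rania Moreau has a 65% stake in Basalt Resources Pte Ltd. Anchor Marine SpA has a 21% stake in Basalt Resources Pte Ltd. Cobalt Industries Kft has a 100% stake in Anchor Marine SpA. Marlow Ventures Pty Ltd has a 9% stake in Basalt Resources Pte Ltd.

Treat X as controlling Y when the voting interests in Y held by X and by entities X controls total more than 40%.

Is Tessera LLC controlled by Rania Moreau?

Rania holds 87% of Marlow, so Rania controls Marlow.
Marlow holds 100% of Everline, so Rania controls Everline.
Rania and Marlow together hold 65% + 9% = 74% of Basalt, so Rania controls Basalt.
Neither Rania nor any entity Rania controls holds any voting interest in Tessera.
So Rania does not control Tessera.

No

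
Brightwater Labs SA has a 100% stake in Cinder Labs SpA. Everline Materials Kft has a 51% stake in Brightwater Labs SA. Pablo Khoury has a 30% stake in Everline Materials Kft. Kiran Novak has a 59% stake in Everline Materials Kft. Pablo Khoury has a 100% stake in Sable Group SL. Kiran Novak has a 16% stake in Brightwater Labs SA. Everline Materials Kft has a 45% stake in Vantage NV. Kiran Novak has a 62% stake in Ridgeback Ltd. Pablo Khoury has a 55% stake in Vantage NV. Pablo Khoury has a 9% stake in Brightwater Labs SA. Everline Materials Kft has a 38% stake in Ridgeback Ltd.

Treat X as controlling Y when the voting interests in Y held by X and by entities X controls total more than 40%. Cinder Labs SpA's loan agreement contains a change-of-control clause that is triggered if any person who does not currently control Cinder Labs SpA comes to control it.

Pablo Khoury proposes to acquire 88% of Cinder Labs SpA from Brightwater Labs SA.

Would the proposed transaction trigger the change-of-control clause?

Yes

The purchase adds only to Pablo's holdings (Brightwater's stake shrinks), so Pablo is the only person who could newly come to control Cinder.
Pablo holds 55% of Vantage, so Pablo controls Vantage.
Pablo holds 100% of Sable, so Pablo controls Sable.
Neither Pablo nor any entity Pablo controls holds any voting interest in Cinder.
So before the transaction, Pablo does not control Cinder.
After the purchase, Pablo holds 88% of Cinder directly, and Brightwater's stake falls to 12%.
Pablo holds 88% of Cinder, so Pablo controls Cinder.
Pablo did not control Cinder before and does after, so the clause is triggered.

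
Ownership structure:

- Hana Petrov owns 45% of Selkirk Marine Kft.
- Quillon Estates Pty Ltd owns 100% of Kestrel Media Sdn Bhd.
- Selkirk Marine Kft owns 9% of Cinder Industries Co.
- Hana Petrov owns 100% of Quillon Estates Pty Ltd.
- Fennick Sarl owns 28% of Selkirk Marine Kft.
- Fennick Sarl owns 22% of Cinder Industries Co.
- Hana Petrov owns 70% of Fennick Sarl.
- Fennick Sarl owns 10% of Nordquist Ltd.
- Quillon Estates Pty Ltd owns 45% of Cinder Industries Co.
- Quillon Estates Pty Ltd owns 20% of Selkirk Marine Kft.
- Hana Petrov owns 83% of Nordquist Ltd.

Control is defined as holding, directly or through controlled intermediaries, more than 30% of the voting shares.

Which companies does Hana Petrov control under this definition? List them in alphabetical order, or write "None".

Hana holds 100% of Quillon, so Hana controls Quillon.
Hana holds 70% of Fennick, so Hana controls Fennick.
Quillon and Fennick and Hana together hold 20% + 28% + 45% = 93% of Selkirk, so Hana controls Selkirk.
Quillon holds 100% of Kestrel, so Hana controls Kestrel.
Hana and Fennick together hold 83% + 10% = 93% of Nordquist, so Hana controls Nordquist.
Quillon and Selkirk and Fennick together hold 45% + 9% + 22% = 76% of Cinder, so Hana controls Cinder.

Cinder Industries Co, Fennick Sarl, Kestrel Media Sdn Bhd, Nordquist Ltd, Quillon Estates Pty Ltd, Selkirk Marine Kft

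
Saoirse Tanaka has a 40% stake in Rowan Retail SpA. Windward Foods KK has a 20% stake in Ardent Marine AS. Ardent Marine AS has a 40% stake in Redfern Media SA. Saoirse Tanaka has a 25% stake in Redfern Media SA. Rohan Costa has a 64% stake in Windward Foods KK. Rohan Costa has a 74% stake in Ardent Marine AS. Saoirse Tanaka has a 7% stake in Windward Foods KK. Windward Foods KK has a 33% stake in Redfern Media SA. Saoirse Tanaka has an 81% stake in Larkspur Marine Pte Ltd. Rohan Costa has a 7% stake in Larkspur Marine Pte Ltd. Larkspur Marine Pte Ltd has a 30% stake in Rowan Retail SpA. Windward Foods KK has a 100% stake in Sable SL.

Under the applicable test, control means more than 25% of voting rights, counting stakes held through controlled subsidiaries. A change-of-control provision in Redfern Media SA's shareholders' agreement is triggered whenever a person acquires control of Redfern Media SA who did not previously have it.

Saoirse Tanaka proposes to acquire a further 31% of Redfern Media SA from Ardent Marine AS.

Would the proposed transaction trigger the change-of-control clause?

Yes

The purchase adds only to Saoirse's holdings (Ardent's stake shrinks), so Saoirse is the only person who could newly come to control Redfern.
Saoirse holds 81% of Larkspur, so Saoirse controls Larkspur.
Larkspur and Saoirse together hold 30% + 40% = 70% of Rowan, so Saoirse controls Rowan.
In Redfern, Saoirse's side holds only 25%, not > 25%.
So before the transaction, Saoirse does not control Redfern.
After the purchase, Saoirse's direct stake in Redfern rises to 25% + 31% = 56%, and Ardent's stake falls to 9%.
Saoirse holds 56% of Redfern, so Saoirse controls Redfern.
Saoirse did not control Redfern before and does after, so the clause is triggered.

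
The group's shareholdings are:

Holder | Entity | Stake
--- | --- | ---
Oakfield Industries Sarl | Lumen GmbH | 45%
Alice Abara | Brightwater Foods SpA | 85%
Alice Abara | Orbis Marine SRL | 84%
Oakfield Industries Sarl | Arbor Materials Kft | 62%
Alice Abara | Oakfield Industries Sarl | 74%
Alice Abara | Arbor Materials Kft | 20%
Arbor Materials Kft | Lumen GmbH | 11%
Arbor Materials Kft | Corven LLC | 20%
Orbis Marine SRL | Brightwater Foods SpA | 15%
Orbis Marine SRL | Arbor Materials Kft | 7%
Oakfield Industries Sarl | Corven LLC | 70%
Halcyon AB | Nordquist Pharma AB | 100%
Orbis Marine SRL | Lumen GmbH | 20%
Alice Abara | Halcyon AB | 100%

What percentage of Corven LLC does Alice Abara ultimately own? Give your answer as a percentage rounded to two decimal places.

66.15%

Alice reaches Corven along 4 paths.
Via Oakfield: 74% × 70% = 51.8%.
Via Orbis → Arbor: 84% × 7% × 20% = 1.176%.
Via Arbor: 20% × 20% = 4%.
Via Oakfield → Arbor: 74% × 62% × 20% = 9.176%.
Total: 51.8% + 1.176% + 4% + 9.176% = 66.152%.
Rounded: 66.15%.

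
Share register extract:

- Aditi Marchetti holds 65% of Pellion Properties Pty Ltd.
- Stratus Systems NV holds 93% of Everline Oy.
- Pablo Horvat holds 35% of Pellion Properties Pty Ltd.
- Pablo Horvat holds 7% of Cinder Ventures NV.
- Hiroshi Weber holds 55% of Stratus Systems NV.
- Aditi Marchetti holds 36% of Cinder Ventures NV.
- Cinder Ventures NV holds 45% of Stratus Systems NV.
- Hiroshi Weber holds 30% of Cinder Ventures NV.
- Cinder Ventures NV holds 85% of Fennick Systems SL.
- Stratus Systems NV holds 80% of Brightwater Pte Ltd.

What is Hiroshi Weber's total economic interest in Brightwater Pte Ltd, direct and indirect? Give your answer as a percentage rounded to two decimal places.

Hiroshi reaches Brightwater along 2 paths.
Via Stratus: 55% × 80% = 44%.
Via Cinder → Stratus: 30% × 45% × 80% = 10.8%.
Total: 44% + 10.8% = 54.8%.
Rounded: 54.80%.

54.80%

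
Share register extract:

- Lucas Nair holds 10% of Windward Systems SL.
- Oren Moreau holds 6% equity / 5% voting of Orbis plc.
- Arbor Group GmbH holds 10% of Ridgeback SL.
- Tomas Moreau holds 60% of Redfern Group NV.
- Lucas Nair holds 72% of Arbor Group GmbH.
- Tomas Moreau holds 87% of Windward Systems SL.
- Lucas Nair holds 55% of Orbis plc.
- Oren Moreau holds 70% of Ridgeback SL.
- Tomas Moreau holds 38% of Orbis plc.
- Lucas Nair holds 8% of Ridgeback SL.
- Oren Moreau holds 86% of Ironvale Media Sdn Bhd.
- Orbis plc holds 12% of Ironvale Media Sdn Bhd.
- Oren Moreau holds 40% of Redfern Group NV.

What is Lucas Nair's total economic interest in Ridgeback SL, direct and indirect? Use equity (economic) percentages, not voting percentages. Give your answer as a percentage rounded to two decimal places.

15.20%

Lucas reaches Ridgeback along 2 paths.
Via Arbor: 72% × 10% = 7.2%.
Direct stake: 8% = 8%.
Total: 7.2% + 8% = 15.2%.
Rounded: 15.20%.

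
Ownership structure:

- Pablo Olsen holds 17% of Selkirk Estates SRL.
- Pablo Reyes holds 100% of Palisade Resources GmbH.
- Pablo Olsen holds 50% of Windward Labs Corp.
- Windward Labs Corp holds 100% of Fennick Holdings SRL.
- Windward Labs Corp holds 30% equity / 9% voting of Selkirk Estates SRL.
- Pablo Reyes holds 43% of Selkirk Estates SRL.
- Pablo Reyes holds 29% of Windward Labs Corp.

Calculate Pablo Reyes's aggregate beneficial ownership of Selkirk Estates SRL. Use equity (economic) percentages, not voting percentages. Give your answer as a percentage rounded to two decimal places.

51.70%

Pablo Reyes reaches Selkirk along 2 paths.
Direct stake: 43% = 43%.
Via Windward: 29% × 30% = 8.7%.
Total: 43% + 8.7% = 51.7%.
Rounded: 51.70%.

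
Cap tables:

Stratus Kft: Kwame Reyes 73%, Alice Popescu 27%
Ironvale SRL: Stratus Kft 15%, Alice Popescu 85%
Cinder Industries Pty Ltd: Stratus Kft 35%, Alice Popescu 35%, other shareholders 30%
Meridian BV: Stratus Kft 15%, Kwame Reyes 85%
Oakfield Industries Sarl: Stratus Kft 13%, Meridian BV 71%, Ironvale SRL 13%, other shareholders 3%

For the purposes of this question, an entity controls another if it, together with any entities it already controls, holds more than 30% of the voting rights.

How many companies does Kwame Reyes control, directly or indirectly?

4

Kwame holds 73% of Stratus, so Kwame controls Stratus.
Stratus holds 35% of Cinder, so Kwame controls Cinder.
Stratus and Kwame together hold 15% + 85% = 100% of Meridian, so Kwame controls Meridian.
Stratus and Meridian together hold 13% + 71% = 84% of Oakfield, so Kwame controls Oakfield.
No other company's threshold is met.
Kwame controls 4 companies.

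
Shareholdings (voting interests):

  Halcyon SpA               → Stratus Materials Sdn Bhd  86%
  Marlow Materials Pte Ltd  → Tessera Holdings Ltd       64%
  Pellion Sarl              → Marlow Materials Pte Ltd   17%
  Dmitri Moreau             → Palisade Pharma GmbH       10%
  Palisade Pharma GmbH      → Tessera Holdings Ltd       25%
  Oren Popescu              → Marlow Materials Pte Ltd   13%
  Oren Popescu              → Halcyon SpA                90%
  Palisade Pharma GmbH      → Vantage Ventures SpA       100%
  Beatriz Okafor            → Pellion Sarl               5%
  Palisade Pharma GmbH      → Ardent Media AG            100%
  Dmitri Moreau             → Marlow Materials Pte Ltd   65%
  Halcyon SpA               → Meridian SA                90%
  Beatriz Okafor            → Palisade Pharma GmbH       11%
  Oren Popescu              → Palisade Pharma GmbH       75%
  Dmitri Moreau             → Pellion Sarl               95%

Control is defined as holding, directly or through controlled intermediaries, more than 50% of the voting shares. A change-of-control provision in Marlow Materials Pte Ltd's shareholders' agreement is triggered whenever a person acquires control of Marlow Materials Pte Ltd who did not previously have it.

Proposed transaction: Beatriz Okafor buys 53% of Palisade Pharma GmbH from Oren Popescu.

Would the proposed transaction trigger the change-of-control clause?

No

The purchase adds only to Beatriz's holdings (Oren's stake shrinks), so Beatriz is the only person who could newly come to control Marlow.
Beatriz's largest direct stake is 11% in Palisade, which does not meet the threshold, so Beatriz controls no company.
Neither Beatriz nor any entity Beatriz controls holds any voting interest in Marlow.
So before the transaction, Beatriz does not control Marlow.
After the purchase, Beatriz's direct stake in Palisade rises to 11% + 53% = 64%, and Oren's stake falls to 22%.
Beatriz holds 64% of Palisade, so Beatriz controls Palisade.
Palisade holds 100% of Vantage, so Beatriz controls Vantage.
Palisade holds 100% of Ardent, so Beatriz controls Ardent.
After the transaction, neither Beatriz nor any entity Beatriz controls holds a voting interest in Marlow, so Beatriz still does not control it.
No new person acquires control, so the clause is not triggered.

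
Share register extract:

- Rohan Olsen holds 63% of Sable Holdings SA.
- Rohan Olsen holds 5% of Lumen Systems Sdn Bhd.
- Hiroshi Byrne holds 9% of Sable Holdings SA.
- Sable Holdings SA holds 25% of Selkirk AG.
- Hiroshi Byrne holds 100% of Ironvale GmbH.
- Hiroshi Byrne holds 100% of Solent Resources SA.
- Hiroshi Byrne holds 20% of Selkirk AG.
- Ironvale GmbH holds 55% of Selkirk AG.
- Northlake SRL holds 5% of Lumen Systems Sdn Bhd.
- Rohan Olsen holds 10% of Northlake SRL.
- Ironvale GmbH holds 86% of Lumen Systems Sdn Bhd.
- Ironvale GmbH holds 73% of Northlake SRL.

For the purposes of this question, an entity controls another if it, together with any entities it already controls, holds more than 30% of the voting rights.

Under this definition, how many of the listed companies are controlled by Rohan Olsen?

1

Rohan holds 63% of Sable, so Rohan controls Sable.
No other company's threshold is met.
Rohan controls 1 company.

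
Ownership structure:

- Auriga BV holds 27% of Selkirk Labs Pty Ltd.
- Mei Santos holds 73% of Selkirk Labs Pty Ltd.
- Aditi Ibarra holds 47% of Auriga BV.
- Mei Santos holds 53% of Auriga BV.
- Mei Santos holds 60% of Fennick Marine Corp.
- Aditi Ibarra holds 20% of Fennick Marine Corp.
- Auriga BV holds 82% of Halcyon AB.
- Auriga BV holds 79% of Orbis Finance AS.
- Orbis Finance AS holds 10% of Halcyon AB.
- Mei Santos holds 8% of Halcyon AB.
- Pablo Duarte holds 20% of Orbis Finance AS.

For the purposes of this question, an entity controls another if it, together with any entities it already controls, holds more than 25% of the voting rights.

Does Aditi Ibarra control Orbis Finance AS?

Yes

Aditi holds 47% of Auriga, so Aditi controls Auriga.
Auriga holds 79% of Orbis, so Aditi controls Orbis.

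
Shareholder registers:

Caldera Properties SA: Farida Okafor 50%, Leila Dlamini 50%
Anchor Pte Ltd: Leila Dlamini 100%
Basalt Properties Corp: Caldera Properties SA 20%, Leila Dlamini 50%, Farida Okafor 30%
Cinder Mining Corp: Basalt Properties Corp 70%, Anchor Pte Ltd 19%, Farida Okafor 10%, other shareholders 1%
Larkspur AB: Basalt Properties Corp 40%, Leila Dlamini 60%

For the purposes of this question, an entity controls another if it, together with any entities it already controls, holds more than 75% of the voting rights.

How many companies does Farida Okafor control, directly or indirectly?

Farida's largest direct stake is 50% in Caldera, which does not meet the threshold.
Farida controls 0 companies.

0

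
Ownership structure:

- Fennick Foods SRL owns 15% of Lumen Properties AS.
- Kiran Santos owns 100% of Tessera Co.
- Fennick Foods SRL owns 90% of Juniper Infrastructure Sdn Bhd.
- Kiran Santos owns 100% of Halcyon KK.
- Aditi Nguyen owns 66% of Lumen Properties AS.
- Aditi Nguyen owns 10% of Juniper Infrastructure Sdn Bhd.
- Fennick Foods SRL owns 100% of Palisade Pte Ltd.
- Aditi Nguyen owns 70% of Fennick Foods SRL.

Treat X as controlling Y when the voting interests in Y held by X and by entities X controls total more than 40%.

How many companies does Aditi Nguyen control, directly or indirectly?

Aditi holds 70% of Fennick, so Aditi controls Fennick.
Fennick and Aditi together hold 15% + 66% = 81% of Lumen, so Aditi controls Lumen.
Aditi and Fennick together hold 10% + 90% = 100% of Juniper, so Aditi controls Juniper.
Fennick holds 100% of Palisade, so Aditi controls Palisade.
No other company's threshold is met.
Aditi controls 4 companies.

4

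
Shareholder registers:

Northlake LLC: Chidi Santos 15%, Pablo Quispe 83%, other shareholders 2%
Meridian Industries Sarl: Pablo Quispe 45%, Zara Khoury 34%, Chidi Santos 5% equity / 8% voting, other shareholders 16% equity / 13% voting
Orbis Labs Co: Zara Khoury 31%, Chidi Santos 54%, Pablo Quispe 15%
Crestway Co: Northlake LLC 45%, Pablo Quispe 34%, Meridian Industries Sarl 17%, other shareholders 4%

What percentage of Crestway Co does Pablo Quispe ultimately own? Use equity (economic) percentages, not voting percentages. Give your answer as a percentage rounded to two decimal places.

Pablo reaches Crestway along 3 paths.
Via Northlake: 83% × 45% = 37.35%.
Direct stake: 34% = 34%.
Via Meridian: 45% × 17% = 7.65%.
Total: 37.35% + 34% + 7.65% = 79%.
Rounded: 79.00%.

79.00%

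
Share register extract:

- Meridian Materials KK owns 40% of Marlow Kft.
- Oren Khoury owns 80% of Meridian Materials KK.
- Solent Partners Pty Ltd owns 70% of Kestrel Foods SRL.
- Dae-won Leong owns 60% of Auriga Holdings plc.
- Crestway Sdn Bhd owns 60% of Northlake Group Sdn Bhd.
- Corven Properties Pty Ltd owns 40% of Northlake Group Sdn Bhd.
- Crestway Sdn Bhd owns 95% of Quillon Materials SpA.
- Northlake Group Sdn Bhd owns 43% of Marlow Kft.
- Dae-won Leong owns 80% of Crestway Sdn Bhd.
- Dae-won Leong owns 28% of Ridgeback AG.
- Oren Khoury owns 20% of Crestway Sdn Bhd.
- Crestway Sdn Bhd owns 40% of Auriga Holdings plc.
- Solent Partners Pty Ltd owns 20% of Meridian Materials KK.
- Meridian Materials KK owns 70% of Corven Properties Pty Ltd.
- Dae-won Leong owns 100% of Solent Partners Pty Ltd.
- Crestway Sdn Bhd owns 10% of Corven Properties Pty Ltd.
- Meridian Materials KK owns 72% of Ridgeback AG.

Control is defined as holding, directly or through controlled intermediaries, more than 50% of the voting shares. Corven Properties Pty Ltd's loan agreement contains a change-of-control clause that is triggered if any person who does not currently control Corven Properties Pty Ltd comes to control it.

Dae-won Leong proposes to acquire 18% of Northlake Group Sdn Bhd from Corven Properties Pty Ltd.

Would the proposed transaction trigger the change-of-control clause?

No

The purchase adds only to Dae-won's holdings (Corven's stake shrinks), so Dae-won is the only person who could newly come to control Corven.
Dae-won holds 100% of Solent, so Dae-won controls Solent.
Dae-won holds 80% of Crestway, so Dae-won controls Crestway.
Crestway and Dae-won together hold 40% + 60% = 100% of Auriga, so Dae-won controls Auriga.
Solent holds 70% of Kestrel, so Dae-won controls Kestrel.
Crestway holds 60% of Northlake, so Dae-won controls Northlake.
Crestway holds 95% of Quillon, so Dae-won controls Quillon.
In Corven, Dae-won's side holds only 10%, not > 50%.
So before the transaction, Dae-won does not control Corven.
After the purchase, Dae-won holds 18% of Northlake directly, and Corven's stake falls to 22%.
Crestway and Dae-won together hold 60% + 18% = 78% of Northlake, so Dae-won controls Northlake.
After the transaction, Dae-won's side holds 10% of Corven, not > 50%, so Dae-won still does not control Corven.
No new person acquires control, so the clause is not triggered.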